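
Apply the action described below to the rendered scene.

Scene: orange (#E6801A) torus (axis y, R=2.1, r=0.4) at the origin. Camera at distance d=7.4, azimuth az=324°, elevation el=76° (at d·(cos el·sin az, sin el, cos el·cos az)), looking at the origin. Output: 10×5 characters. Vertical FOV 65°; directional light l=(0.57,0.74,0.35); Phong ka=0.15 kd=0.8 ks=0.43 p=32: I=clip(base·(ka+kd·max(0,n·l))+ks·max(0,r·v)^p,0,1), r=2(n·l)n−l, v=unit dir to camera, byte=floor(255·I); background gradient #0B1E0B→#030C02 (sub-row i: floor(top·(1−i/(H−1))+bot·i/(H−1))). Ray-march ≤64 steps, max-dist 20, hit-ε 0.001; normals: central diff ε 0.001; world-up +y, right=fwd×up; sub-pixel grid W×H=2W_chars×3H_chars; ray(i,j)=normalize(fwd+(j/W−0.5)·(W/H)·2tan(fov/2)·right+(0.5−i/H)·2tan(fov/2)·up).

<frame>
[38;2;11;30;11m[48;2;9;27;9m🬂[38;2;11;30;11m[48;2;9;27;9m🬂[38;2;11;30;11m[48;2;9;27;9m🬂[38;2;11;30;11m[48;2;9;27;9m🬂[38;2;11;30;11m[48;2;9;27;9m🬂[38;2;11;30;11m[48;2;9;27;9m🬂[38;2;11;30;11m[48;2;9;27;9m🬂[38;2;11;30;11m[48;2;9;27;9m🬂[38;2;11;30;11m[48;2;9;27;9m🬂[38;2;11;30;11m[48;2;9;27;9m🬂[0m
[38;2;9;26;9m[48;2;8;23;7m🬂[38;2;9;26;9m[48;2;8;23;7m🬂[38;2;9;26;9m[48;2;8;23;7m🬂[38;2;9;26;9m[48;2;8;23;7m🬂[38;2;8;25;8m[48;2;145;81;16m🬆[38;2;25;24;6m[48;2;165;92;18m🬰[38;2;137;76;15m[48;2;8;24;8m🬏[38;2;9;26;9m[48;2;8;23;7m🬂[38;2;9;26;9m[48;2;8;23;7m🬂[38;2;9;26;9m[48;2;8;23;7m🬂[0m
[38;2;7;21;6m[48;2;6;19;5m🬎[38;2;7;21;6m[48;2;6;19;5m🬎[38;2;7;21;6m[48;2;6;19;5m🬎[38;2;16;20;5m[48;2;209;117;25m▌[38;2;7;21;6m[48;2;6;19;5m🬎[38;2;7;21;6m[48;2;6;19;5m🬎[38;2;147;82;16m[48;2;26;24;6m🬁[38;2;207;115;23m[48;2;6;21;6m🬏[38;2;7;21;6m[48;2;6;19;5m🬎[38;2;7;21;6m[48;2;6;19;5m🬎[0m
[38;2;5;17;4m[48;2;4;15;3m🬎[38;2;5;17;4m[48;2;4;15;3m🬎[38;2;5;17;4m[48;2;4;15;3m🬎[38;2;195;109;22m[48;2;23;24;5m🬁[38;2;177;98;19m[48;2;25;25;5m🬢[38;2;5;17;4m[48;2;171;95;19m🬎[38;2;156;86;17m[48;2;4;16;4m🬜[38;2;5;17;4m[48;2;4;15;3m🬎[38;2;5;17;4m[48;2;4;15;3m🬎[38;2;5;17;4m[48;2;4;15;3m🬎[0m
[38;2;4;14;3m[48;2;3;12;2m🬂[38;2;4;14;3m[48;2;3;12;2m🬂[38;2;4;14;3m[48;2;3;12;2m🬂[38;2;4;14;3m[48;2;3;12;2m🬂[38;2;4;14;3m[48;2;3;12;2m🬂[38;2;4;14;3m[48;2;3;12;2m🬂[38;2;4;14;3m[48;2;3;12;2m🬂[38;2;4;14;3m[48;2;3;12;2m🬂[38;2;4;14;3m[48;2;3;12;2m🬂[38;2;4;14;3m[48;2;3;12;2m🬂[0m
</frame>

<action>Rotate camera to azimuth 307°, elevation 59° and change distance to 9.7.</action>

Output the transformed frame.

<frame>
[38;2;11;30;11m[48;2;9;27;9m🬂[38;2;11;30;11m[48;2;9;27;9m🬂[38;2;11;30;11m[48;2;9;27;9m🬂[38;2;11;30;11m[48;2;9;27;9m🬂[38;2;11;30;11m[48;2;9;27;9m🬂[38;2;11;30;11m[48;2;9;27;9m🬂[38;2;11;30;11m[48;2;9;27;9m🬂[38;2;11;30;11m[48;2;9;27;9m🬂[38;2;11;30;11m[48;2;9;27;9m🬂[38;2;11;30;11m[48;2;9;27;9m🬂[0m
[38;2;9;26;9m[48;2;8;23;7m🬂[38;2;9;26;9m[48;2;8;23;7m🬂[38;2;9;26;9m[48;2;8;23;7m🬂[38;2;9;26;9m[48;2;8;23;7m🬂[38;2;9;26;9m[48;2;8;23;7m🬂[38;2;9;26;9m[48;2;8;23;7m🬂[38;2;9;26;9m[48;2;8;23;7m🬂[38;2;9;26;9m[48;2;8;23;7m🬂[38;2;9;26;9m[48;2;8;23;7m🬂[38;2;9;26;9m[48;2;8;23;7m🬂[0m
[38;2;7;21;6m[48;2;6;19;5m🬎[38;2;7;21;6m[48;2;6;19;5m🬎[38;2;7;21;6m[48;2;6;19;5m🬎[38;2;6;21;6m[48;2;34;19;3m🬝[38;2;143;79;16m[48;2;6;19;5m🬆[38;2;34;19;3m[48;2;6;20;5m🬁[38;2;13;20;5m[48;2;184;102;20m🬜[38;2;7;21;6m[48;2;6;19;5m🬎[38;2;7;21;6m[48;2;6;19;5m🬎[38;2;7;21;6m[48;2;6;19;5m🬎[0m
[38;2;5;17;4m[48;2;4;15;3m🬎[38;2;5;17;4m[48;2;4;15;3m🬎[38;2;5;17;4m[48;2;4;15;3m🬎[38;2;5;17;4m[48;2;4;15;3m🬎[38;2;131;73;14m[48;2;4;16;3m🬈[38;2;138;76;15m[48;2;4;16;4m🬋[38;2;172;96;20m[48;2;4;16;3m🬀[38;2;5;17;4m[48;2;4;15;3m🬎[38;2;5;17;4m[48;2;4;15;3m🬎[38;2;5;17;4m[48;2;4;15;3m🬎[0m
[38;2;4;14;3m[48;2;3;12;2m🬂[38;2;4;14;3m[48;2;3;12;2m🬂[38;2;4;14;3m[48;2;3;12;2m🬂[38;2;4;14;3m[48;2;3;12;2m🬂[38;2;4;14;3m[48;2;3;12;2m🬂[38;2;4;14;3m[48;2;3;12;2m🬂[38;2;4;14;3m[48;2;3;12;2m🬂[38;2;4;14;3m[48;2;3;12;2m🬂[38;2;4;14;3m[48;2;3;12;2m🬂[38;2;4;14;3m[48;2;3;12;2m🬂[0m
</frame>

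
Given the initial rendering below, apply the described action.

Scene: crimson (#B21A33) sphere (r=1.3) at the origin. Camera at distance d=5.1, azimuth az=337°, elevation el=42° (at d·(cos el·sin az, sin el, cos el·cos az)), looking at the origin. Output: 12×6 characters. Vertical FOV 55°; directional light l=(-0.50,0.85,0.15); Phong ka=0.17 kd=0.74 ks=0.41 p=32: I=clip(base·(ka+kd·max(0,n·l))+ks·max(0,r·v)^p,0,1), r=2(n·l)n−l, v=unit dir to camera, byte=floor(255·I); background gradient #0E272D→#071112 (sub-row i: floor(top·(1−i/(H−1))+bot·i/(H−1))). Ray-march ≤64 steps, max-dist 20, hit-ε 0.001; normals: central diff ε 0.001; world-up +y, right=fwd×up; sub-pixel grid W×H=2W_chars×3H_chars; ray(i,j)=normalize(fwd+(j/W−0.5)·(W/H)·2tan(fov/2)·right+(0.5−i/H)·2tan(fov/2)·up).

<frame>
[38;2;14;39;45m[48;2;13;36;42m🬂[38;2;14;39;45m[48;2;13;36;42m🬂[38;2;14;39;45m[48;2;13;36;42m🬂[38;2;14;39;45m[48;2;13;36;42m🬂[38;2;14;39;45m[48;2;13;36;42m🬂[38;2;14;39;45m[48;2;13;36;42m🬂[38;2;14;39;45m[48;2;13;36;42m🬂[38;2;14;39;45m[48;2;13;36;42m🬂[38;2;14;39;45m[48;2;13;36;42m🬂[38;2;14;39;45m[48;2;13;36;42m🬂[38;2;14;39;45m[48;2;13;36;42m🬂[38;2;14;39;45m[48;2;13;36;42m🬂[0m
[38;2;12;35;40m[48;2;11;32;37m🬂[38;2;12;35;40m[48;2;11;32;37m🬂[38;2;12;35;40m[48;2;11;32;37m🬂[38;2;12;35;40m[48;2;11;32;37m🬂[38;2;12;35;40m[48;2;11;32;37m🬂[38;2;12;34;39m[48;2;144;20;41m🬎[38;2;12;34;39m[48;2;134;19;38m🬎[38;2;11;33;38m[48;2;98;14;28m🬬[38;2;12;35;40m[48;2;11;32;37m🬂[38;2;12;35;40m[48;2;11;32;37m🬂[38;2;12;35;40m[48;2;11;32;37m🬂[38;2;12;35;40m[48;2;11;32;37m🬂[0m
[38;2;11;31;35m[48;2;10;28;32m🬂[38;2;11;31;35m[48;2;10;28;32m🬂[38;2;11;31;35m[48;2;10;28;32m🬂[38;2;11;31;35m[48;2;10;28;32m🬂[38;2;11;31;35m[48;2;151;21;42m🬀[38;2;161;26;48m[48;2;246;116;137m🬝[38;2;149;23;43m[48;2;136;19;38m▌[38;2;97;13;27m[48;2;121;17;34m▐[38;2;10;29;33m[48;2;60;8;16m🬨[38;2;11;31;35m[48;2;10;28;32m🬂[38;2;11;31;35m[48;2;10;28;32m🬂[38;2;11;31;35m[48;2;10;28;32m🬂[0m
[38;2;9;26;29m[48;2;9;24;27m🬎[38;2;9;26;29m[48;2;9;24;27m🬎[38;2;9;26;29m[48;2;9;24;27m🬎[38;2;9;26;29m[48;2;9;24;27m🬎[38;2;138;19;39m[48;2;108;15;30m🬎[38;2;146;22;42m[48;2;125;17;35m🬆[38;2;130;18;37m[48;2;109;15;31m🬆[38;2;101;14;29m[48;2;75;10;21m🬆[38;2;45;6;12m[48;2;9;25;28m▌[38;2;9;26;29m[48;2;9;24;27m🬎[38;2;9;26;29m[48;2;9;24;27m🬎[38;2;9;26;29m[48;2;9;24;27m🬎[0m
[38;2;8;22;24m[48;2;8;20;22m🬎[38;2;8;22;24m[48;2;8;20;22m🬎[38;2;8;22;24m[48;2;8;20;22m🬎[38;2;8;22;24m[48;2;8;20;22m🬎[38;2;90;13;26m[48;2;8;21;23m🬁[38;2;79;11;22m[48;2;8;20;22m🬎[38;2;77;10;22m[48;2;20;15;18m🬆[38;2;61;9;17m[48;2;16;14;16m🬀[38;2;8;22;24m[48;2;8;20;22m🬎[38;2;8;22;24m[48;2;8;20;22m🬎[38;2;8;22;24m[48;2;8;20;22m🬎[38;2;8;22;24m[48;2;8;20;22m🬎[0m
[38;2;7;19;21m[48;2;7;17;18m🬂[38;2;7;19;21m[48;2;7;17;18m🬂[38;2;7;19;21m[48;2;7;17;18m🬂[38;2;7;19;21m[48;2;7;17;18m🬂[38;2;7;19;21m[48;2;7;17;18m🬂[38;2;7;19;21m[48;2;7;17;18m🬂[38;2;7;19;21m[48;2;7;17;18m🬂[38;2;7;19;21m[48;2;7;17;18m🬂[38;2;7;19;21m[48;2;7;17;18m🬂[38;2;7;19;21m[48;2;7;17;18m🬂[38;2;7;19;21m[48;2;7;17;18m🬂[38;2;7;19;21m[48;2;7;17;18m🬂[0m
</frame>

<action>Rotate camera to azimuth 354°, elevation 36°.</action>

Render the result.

<frame>
[38;2;14;39;45m[48;2;13;36;42m🬂[38;2;14;39;45m[48;2;13;36;42m🬂[38;2;14;39;45m[48;2;13;36;42m🬂[38;2;14;39;45m[48;2;13;36;42m🬂[38;2;14;39;45m[48;2;13;36;42m🬂[38;2;14;39;45m[48;2;13;36;42m🬂[38;2;14;39;45m[48;2;13;36;42m🬂[38;2;14;39;45m[48;2;13;36;42m🬂[38;2;14;39;45m[48;2;13;36;42m🬂[38;2;14;39;45m[48;2;13;36;42m🬂[38;2;14;39;45m[48;2;13;36;42m🬂[38;2;14;39;45m[48;2;13;36;42m🬂[0m
[38;2;12;35;40m[48;2;11;32;37m🬂[38;2;12;35;40m[48;2;11;32;37m🬂[38;2;12;35;40m[48;2;11;32;37m🬂[38;2;12;35;40m[48;2;11;32;37m🬂[38;2;12;35;40m[48;2;11;32;37m🬂[38;2;12;34;39m[48;2;153;22;43m🬎[38;2;12;34;39m[48;2;136;19;39m🬎[38;2;102;15;29m[48;2;11;33;38m🬏[38;2;12;35;40m[48;2;11;32;37m🬂[38;2;12;35;40m[48;2;11;32;37m🬂[38;2;12;35;40m[48;2;11;32;37m🬂[38;2;12;35;40m[48;2;11;32;37m🬂[0m
[38;2;11;31;35m[48;2;10;28;32m🬂[38;2;11;31;35m[48;2;10;28;32m🬂[38;2;11;31;35m[48;2;10;28;32m🬂[38;2;11;31;35m[48;2;10;28;32m🬂[38;2;11;31;35m[48;2;152;21;43m🬀[38;2;161;32;53m[48;2;197;71;92m🬴[38;2;138;20;39m[48;2;123;18;35m🬆[38;2;107;15;30m[48;2;85;11;24m▌[38;2;10;29;33m[48;2;47;6;13m🬨[38;2;11;31;35m[48;2;10;28;32m🬂[38;2;11;31;35m[48;2;10;28;32m🬂[38;2;11;31;35m[48;2;10;28;32m🬂[0m
[38;2;9;26;29m[48;2;9;24;27m🬎[38;2;9;26;29m[48;2;9;24;27m🬎[38;2;9;26;29m[48;2;9;24;27m🬎[38;2;9;26;29m[48;2;9;24;27m🬎[38;2;128;18;36m[48;2;95;13;27m🬎[38;2;126;18;36m[48;2;102;14;29m🬆[38;2;108;15;30m[48;2;83;11;23m🬆[38;2;78;11;22m[48;2;47;6;13m🬆[38;2;33;4;9m[48;2;9;25;28m▌[38;2;9;26;29m[48;2;9;24;27m🬎[38;2;9;26;29m[48;2;9;24;27m🬎[38;2;9;26;29m[48;2;9;24;27m🬎[0m
[38;2;8;22;24m[48;2;8;20;22m🬎[38;2;8;22;24m[48;2;8;20;22m🬎[38;2;8;22;24m[48;2;8;20;22m🬎[38;2;8;22;24m[48;2;8;20;22m🬎[38;2;73;10;20m[48;2;8;21;23m🬁[38;2;75;10;21m[48;2;21;12;16m🬂[38;2;57;8;16m[48;2;19;12;15m🬂[38;2;30;4;8m[48;2;8;20;22m🬆[38;2;8;22;24m[48;2;8;20;22m🬎[38;2;8;22;24m[48;2;8;20;22m🬎[38;2;8;22;24m[48;2;8;20;22m🬎[38;2;8;22;24m[48;2;8;20;22m🬎[0m
[38;2;7;19;21m[48;2;7;17;18m🬂[38;2;7;19;21m[48;2;7;17;18m🬂[38;2;7;19;21m[48;2;7;17;18m🬂[38;2;7;19;21m[48;2;7;17;18m🬂[38;2;7;19;21m[48;2;7;17;18m🬂[38;2;7;19;21m[48;2;7;17;18m🬂[38;2;7;19;21m[48;2;7;17;18m🬂[38;2;7;19;21m[48;2;7;17;18m🬂[38;2;7;19;21m[48;2;7;17;18m🬂[38;2;7;19;21m[48;2;7;17;18m🬂[38;2;7;19;21m[48;2;7;17;18m🬂[38;2;7;19;21m[48;2;7;17;18m🬂[0m
</frame>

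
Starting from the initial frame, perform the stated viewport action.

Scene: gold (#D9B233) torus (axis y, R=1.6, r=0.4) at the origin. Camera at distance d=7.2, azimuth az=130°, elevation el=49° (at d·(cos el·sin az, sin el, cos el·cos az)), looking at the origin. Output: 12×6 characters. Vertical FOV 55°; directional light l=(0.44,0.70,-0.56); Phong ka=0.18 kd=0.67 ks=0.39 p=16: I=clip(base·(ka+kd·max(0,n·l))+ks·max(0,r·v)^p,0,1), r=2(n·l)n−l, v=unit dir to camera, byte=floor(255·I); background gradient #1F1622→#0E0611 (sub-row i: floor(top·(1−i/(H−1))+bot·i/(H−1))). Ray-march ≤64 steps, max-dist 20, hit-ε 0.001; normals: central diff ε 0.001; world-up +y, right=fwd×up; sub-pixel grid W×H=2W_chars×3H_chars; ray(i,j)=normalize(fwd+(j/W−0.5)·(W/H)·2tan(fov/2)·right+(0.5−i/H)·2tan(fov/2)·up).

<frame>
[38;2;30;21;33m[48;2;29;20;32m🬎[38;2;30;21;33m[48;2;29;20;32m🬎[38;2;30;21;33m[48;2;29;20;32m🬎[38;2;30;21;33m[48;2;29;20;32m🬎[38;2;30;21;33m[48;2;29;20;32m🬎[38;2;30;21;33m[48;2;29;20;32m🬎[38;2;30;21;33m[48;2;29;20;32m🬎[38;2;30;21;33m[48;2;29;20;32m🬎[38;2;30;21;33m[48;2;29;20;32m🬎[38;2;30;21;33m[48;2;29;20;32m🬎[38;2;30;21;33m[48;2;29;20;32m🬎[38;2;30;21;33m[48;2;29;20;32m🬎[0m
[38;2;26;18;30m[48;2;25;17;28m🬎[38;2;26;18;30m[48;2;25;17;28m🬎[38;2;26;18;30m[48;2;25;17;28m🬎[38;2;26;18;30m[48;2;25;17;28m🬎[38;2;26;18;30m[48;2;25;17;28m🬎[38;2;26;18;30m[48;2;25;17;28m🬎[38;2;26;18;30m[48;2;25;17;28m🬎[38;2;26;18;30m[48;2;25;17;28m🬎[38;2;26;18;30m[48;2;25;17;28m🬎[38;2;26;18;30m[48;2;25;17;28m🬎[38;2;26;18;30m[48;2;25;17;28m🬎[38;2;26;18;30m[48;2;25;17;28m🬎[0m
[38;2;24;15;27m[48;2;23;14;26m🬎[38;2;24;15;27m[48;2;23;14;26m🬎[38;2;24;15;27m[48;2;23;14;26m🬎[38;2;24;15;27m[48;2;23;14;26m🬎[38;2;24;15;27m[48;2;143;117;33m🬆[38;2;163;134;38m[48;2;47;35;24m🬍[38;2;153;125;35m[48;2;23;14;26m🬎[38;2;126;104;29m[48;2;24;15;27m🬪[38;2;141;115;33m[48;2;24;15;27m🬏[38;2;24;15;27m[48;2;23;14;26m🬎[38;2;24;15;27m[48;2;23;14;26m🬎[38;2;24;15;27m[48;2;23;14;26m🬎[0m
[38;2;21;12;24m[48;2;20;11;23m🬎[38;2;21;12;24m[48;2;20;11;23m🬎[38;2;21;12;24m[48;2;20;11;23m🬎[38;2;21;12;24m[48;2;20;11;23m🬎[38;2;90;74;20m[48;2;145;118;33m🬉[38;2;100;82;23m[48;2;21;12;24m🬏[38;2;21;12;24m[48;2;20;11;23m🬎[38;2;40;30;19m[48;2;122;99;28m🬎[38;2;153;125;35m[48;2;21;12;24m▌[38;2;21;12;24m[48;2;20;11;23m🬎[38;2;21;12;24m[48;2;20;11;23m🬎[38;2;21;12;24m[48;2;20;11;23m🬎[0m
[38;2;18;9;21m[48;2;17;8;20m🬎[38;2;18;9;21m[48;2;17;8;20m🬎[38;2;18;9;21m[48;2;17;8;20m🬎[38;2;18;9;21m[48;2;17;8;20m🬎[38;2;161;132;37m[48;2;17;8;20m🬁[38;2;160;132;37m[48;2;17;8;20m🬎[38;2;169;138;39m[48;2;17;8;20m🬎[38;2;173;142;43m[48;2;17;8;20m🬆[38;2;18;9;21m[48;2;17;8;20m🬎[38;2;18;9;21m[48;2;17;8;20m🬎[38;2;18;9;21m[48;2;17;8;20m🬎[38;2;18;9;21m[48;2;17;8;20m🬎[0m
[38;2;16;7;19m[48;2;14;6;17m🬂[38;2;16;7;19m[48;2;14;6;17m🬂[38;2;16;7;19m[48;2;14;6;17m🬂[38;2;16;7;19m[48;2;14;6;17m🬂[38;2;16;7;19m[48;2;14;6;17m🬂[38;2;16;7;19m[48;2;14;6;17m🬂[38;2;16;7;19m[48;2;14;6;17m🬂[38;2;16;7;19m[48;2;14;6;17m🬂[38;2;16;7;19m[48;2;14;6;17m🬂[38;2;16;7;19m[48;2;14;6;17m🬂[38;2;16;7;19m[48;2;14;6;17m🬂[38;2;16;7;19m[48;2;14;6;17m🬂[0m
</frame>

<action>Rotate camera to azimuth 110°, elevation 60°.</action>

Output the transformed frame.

<frame>
[38;2;30;21;33m[48;2;29;20;32m🬎[38;2;30;21;33m[48;2;29;20;32m🬎[38;2;30;21;33m[48;2;29;20;32m🬎[38;2;30;21;33m[48;2;29;20;32m🬎[38;2;30;21;33m[48;2;29;20;32m🬎[38;2;30;21;33m[48;2;29;20;32m🬎[38;2;30;21;33m[48;2;29;20;32m🬎[38;2;30;21;33m[48;2;29;20;32m🬎[38;2;30;21;33m[48;2;29;20;32m🬎[38;2;30;21;33m[48;2;29;20;32m🬎[38;2;30;21;33m[48;2;29;20;32m🬎[38;2;30;21;33m[48;2;29;20;32m🬎[0m
[38;2;26;18;30m[48;2;25;17;28m🬎[38;2;26;18;30m[48;2;25;17;28m🬎[38;2;26;18;30m[48;2;25;17;28m🬎[38;2;26;18;30m[48;2;25;17;28m🬎[38;2;26;18;30m[48;2;25;17;28m🬎[38;2;26;18;30m[48;2;25;17;28m🬎[38;2;26;18;30m[48;2;25;17;28m🬎[38;2;26;18;30m[48;2;25;17;28m🬎[38;2;26;18;30m[48;2;25;17;28m🬎[38;2;26;18;30m[48;2;25;17;28m🬎[38;2;26;18;30m[48;2;25;17;28m🬎[38;2;26;18;30m[48;2;25;17;28m🬎[0m
[38;2;24;15;27m[48;2;23;14;26m🬎[38;2;24;15;27m[48;2;23;14;26m🬎[38;2;24;15;27m[48;2;23;14;26m🬎[38;2;24;15;27m[48;2;23;14;26m🬎[38;2;29;21;21m[48;2;153;126;35m🬆[38;2;181;150;51m[48;2;47;35;24m🬆[38;2;181;151;53m[48;2;32;22;23m🬂[38;2;129;105;30m[48;2;42;31;24m🬌[38;2;128;104;29m[48;2;24;15;27m🬓[38;2;24;15;27m[48;2;23;14;26m🬎[38;2;24;15;27m[48;2;23;14;26m🬎[38;2;24;15;27m[48;2;23;14;26m🬎[0m
[38;2;21;12;24m[48;2;20;11;23m🬎[38;2;21;12;24m[48;2;20;11;23m🬎[38;2;21;12;24m[48;2;20;11;23m🬎[38;2;21;12;24m[48;2;20;11;23m🬎[38;2;136;111;31m[48;2;116;95;27m🬲[38;2;48;39;11m[48;2;21;12;24m🬏[38;2;21;12;24m[48;2;20;11;23m🬎[38;2;32;24;15m[48;2;122;100;28m🬝[38;2;154;126;36m[48;2;21;12;24m▌[38;2;21;12;24m[48;2;20;11;23m🬎[38;2;21;12;24m[48;2;20;11;23m🬎[38;2;21;12;24m[48;2;20;11;23m🬎[0m
[38;2;18;9;21m[48;2;17;8;20m🬎[38;2;18;9;21m[48;2;17;8;20m🬎[38;2;18;9;21m[48;2;17;8;20m🬎[38;2;18;9;21m[48;2;17;8;20m🬎[38;2;146;120;34m[48;2;17;8;20m🬁[38;2;144;118;33m[48;2;17;8;20m🬎[38;2;219;188;86m[48;2;61;47;22m🬋[38;2;177;146;47m[48;2;17;8;20m🬆[38;2;18;9;21m[48;2;17;8;20m🬎[38;2;18;9;21m[48;2;17;8;20m🬎[38;2;18;9;21m[48;2;17;8;20m🬎[38;2;18;9;21m[48;2;17;8;20m🬎[0m
[38;2;16;7;19m[48;2;14;6;17m🬂[38;2;16;7;19m[48;2;14;6;17m🬂[38;2;16;7;19m[48;2;14;6;17m🬂[38;2;16;7;19m[48;2;14;6;17m🬂[38;2;16;7;19m[48;2;14;6;17m🬂[38;2;16;7;19m[48;2;14;6;17m🬂[38;2;16;7;19m[48;2;14;6;17m🬂[38;2;16;7;19m[48;2;14;6;17m🬂[38;2;16;7;19m[48;2;14;6;17m🬂[38;2;16;7;19m[48;2;14;6;17m🬂[38;2;16;7;19m[48;2;14;6;17m🬂[38;2;16;7;19m[48;2;14;6;17m🬂[0m
</frame>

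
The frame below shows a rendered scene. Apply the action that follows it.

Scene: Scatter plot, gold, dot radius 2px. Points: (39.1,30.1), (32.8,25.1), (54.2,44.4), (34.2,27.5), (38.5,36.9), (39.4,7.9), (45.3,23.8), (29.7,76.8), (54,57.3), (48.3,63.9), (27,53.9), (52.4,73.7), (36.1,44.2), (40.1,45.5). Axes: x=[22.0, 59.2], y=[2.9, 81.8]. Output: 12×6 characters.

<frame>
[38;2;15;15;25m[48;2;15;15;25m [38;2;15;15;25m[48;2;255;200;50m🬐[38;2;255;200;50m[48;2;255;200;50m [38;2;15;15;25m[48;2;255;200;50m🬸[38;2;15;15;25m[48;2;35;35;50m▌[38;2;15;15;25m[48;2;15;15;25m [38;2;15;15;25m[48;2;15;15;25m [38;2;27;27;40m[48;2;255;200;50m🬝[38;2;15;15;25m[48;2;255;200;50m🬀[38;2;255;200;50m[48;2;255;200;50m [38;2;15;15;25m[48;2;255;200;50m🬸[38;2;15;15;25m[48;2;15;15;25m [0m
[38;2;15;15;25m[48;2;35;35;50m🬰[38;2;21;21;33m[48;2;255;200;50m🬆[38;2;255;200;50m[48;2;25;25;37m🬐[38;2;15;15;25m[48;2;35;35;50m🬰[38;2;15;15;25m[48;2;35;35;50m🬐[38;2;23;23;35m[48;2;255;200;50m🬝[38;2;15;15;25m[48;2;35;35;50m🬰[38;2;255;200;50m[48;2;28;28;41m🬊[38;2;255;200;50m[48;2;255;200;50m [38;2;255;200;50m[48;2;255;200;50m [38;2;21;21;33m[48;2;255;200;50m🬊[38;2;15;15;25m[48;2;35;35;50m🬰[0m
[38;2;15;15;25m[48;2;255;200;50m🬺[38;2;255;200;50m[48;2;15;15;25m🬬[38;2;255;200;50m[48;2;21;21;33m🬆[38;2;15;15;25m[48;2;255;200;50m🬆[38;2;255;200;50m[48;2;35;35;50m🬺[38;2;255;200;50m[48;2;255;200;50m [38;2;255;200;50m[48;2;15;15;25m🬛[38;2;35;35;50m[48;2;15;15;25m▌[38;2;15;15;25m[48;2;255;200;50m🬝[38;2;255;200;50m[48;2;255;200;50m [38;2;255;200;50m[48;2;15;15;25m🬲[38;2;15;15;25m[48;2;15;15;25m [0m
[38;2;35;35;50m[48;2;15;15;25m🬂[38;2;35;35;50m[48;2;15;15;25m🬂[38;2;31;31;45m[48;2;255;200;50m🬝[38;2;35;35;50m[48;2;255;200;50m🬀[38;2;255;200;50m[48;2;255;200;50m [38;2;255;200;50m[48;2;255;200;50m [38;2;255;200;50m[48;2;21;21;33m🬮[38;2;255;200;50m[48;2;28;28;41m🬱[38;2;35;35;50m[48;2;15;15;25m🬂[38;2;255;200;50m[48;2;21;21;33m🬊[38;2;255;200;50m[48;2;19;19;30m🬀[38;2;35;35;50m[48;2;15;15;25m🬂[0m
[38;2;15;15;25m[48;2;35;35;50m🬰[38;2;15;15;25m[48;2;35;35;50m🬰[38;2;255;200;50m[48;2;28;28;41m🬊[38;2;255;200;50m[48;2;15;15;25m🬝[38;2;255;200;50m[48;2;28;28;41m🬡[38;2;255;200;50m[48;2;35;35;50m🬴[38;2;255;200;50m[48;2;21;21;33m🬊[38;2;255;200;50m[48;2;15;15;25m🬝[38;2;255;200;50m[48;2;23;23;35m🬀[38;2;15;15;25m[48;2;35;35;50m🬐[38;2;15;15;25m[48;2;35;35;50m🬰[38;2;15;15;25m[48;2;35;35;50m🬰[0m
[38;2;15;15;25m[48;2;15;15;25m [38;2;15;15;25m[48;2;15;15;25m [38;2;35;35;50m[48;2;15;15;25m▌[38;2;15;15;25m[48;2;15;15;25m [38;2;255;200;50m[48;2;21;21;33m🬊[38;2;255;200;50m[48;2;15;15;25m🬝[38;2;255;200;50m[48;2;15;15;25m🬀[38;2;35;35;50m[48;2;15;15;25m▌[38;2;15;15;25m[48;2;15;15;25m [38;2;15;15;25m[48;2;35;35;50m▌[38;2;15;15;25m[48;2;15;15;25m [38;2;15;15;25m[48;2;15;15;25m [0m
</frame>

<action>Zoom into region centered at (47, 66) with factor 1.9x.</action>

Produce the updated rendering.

<frame>
[38;2;15;15;25m[48;2;15;15;25m [38;2;15;15;25m[48;2;15;15;25m [38;2;35;35;50m[48;2;15;15;25m▌[38;2;15;15;25m[48;2;15;15;25m [38;2;15;15;25m[48;2;35;35;50m▌[38;2;15;15;25m[48;2;15;15;25m [38;2;15;15;25m[48;2;15;15;25m [38;2;35;35;50m[48;2;15;15;25m▌[38;2;15;15;25m[48;2;15;15;25m [38;2;15;15;25m[48;2;35;35;50m▌[38;2;15;15;25m[48;2;15;15;25m [38;2;15;15;25m[48;2;15;15;25m [0m
[38;2;15;15;25m[48;2;35;35;50m🬰[38;2;15;15;25m[48;2;35;35;50m🬰[38;2;35;35;50m[48;2;15;15;25m🬛[38;2;15;15;25m[48;2;35;35;50m🬰[38;2;15;15;25m[48;2;35;35;50m🬐[38;2;15;15;25m[48;2;35;35;50m🬰[38;2;15;15;25m[48;2;35;35;50m🬰[38;2;31;31;45m[48;2;255;200;50m🬝[38;2;15;15;25m[48;2;255;200;50m🬀[38;2;28;28;41m[48;2;255;200;50m🬊[38;2;15;15;25m[48;2;35;35;50m🬰[38;2;15;15;25m[48;2;35;35;50m🬰[0m
[38;2;15;15;25m[48;2;15;15;25m [38;2;15;15;25m[48;2;15;15;25m [38;2;35;35;50m[48;2;15;15;25m▌[38;2;15;15;25m[48;2;15;15;25m [38;2;15;15;25m[48;2;35;35;50m▌[38;2;15;15;25m[48;2;15;15;25m [38;2;15;15;25m[48;2;255;200;50m🬆[38;2;23;23;35m[48;2;255;200;50m🬬[38;2;255;200;50m[48;2;15;15;25m🬊[38;2;255;200;50m[48;2;27;27;40m🬀[38;2;15;15;25m[48;2;15;15;25m [38;2;15;15;25m[48;2;15;15;25m [0m
[38;2;35;35;50m[48;2;15;15;25m🬂[38;2;35;35;50m[48;2;15;15;25m🬂[38;2;35;35;50m[48;2;15;15;25m🬕[38;2;35;35;50m[48;2;15;15;25m🬂[38;2;35;35;50m[48;2;15;15;25m🬨[38;2;255;200;50m[48;2;19;19;30m🬁[38;2;255;200;50m[48;2;15;15;25m🬬[38;2;255;200;50m[48;2;21;21;33m🬆[38;2;35;35;50m[48;2;15;15;25m🬂[38;2;28;28;41m[48;2;255;200;50m🬆[38;2;23;23;35m[48;2;255;200;50m🬬[38;2;35;35;50m[48;2;15;15;25m🬂[0m
[38;2;15;15;25m[48;2;35;35;50m🬰[38;2;23;23;35m[48;2;255;200;50m🬝[38;2;35;35;50m[48;2;15;15;25m🬛[38;2;15;15;25m[48;2;35;35;50m🬰[38;2;15;15;25m[48;2;35;35;50m🬐[38;2;15;15;25m[48;2;35;35;50m🬰[38;2;15;15;25m[48;2;35;35;50m🬰[38;2;35;35;50m[48;2;15;15;25m🬛[38;2;23;23;35m[48;2;255;200;50m🬺[38;2;255;200;50m[48;2;15;15;25m🬬[38;2;255;200;50m[48;2;21;21;33m🬆[38;2;15;15;25m[48;2;35;35;50m🬰[0m
[38;2;15;15;25m[48;2;255;200;50m🬴[38;2;255;200;50m[48;2;255;200;50m [38;2;255;200;50m[48;2;15;15;25m🬛[38;2;15;15;25m[48;2;15;15;25m [38;2;15;15;25m[48;2;35;35;50m▌[38;2;15;15;25m[48;2;15;15;25m [38;2;15;15;25m[48;2;15;15;25m [38;2;35;35;50m[48;2;15;15;25m▌[38;2;15;15;25m[48;2;255;200;50m🬝[38;2;15;15;25m[48;2;255;200;50m🬀[38;2;15;15;25m[48;2;255;200;50m🬊[38;2;15;15;25m[48;2;15;15;25m [0m
</frame>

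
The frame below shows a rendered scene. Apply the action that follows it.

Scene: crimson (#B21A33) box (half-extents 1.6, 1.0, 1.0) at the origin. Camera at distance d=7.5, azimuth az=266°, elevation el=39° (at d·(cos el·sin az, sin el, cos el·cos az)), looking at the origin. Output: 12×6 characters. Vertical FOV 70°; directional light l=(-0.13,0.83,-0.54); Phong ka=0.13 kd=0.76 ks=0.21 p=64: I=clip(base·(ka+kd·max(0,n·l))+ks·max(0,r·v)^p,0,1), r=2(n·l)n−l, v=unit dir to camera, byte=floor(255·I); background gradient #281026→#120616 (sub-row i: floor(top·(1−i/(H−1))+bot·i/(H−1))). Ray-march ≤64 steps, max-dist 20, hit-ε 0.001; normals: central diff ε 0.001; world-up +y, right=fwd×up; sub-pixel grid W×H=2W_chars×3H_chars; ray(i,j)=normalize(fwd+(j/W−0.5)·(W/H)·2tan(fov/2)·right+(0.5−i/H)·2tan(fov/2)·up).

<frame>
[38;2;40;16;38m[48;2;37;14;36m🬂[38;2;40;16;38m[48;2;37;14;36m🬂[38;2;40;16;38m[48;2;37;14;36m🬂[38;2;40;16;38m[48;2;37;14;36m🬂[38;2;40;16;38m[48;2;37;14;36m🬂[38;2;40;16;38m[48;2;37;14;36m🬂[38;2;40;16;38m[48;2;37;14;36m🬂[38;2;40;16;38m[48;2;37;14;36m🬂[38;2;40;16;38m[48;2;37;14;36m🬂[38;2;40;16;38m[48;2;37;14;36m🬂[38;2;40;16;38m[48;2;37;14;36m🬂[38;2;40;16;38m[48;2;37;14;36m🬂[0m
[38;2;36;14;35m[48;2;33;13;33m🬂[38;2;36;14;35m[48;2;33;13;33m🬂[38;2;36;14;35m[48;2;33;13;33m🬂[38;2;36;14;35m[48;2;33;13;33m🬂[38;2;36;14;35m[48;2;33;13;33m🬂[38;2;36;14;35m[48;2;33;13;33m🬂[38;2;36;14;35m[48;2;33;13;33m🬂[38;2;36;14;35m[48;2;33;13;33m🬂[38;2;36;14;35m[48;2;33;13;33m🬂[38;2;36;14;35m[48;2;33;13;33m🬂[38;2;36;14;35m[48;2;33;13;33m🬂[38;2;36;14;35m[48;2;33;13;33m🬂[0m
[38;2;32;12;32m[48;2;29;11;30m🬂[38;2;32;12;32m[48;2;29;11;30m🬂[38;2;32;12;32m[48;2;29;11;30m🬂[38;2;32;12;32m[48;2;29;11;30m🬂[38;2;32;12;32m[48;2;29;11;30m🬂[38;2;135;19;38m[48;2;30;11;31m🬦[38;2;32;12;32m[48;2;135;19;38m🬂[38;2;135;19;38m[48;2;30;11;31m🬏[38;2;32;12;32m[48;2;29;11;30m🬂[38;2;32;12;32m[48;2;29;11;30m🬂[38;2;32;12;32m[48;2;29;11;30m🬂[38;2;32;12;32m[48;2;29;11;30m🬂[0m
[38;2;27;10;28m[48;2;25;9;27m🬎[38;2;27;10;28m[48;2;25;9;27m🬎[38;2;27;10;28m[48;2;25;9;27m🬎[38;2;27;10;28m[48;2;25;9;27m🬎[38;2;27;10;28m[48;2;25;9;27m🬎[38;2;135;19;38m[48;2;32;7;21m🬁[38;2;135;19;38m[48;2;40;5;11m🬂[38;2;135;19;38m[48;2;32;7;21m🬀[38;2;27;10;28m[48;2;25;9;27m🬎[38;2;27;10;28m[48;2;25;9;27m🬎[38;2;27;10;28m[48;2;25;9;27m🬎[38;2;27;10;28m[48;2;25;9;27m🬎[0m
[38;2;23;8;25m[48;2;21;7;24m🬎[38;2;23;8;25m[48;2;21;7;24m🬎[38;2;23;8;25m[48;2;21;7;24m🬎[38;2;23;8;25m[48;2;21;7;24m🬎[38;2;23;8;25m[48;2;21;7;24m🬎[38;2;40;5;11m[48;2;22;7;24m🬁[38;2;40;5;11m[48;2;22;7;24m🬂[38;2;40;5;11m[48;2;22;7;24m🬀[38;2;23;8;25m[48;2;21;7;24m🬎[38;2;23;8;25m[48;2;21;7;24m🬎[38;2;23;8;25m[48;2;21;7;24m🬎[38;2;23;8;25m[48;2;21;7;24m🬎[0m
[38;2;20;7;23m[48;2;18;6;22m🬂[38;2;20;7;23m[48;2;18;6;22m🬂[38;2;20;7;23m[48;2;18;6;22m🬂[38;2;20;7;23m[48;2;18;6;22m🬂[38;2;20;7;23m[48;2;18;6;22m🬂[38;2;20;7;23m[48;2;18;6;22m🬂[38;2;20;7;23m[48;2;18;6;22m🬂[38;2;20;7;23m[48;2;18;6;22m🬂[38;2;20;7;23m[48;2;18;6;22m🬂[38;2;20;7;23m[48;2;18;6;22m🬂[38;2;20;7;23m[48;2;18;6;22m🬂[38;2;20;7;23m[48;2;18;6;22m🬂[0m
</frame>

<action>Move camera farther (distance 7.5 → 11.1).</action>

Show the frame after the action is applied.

<frame>
[38;2;40;16;38m[48;2;37;14;36m🬂[38;2;40;16;38m[48;2;37;14;36m🬂[38;2;40;16;38m[48;2;37;14;36m🬂[38;2;40;16;38m[48;2;37;14;36m🬂[38;2;40;16;38m[48;2;37;14;36m🬂[38;2;40;16;38m[48;2;37;14;36m🬂[38;2;40;16;38m[48;2;37;14;36m🬂[38;2;40;16;38m[48;2;37;14;36m🬂[38;2;40;16;38m[48;2;37;14;36m🬂[38;2;40;16;38m[48;2;37;14;36m🬂[38;2;40;16;38m[48;2;37;14;36m🬂[38;2;40;16;38m[48;2;37;14;36m🬂[0m
[38;2;36;14;35m[48;2;33;13;33m🬂[38;2;36;14;35m[48;2;33;13;33m🬂[38;2;36;14;35m[48;2;33;13;33m🬂[38;2;36;14;35m[48;2;33;13;33m🬂[38;2;36;14;35m[48;2;33;13;33m🬂[38;2;36;14;35m[48;2;33;13;33m🬂[38;2;36;14;35m[48;2;33;13;33m🬂[38;2;36;14;35m[48;2;33;13;33m🬂[38;2;36;14;35m[48;2;33;13;33m🬂[38;2;36;14;35m[48;2;33;13;33m🬂[38;2;36;14;35m[48;2;33;13;33m🬂[38;2;36;14;35m[48;2;33;13;33m🬂[0m
[38;2;32;12;32m[48;2;29;11;30m🬂[38;2;32;12;32m[48;2;29;11;30m🬂[38;2;32;12;32m[48;2;29;11;30m🬂[38;2;32;12;32m[48;2;29;11;30m🬂[38;2;32;12;32m[48;2;29;11;30m🬂[38;2;30;11;31m[48;2;135;19;38m🬝[38;2;31;11;31m[48;2;135;19;38m🬎[38;2;32;12;32m[48;2;29;11;30m🬂[38;2;32;12;32m[48;2;29;11;30m🬂[38;2;32;12;32m[48;2;29;11;30m🬂[38;2;32;12;32m[48;2;29;11;30m🬂[38;2;32;12;32m[48;2;29;11;30m🬂[0m
[38;2;27;10;28m[48;2;25;9;27m🬎[38;2;27;10;28m[48;2;25;9;27m🬎[38;2;27;10;28m[48;2;25;9;27m🬎[38;2;27;10;28m[48;2;25;9;27m🬎[38;2;27;10;28m[48;2;25;9;27m🬎[38;2;135;19;38m[48;2;32;7;21m🬁[38;2;135;19;38m[48;2;40;5;11m🬂[38;2;27;10;28m[48;2;25;9;27m🬎[38;2;27;10;28m[48;2;25;9;27m🬎[38;2;27;10;28m[48;2;25;9;27m🬎[38;2;27;10;28m[48;2;25;9;27m🬎[38;2;27;10;28m[48;2;25;9;27m🬎[0m
[38;2;23;8;25m[48;2;21;7;24m🬎[38;2;23;8;25m[48;2;21;7;24m🬎[38;2;23;8;25m[48;2;21;7;24m🬎[38;2;23;8;25m[48;2;21;7;24m🬎[38;2;23;8;25m[48;2;21;7;24m🬎[38;2;23;8;25m[48;2;21;7;24m🬎[38;2;23;8;25m[48;2;21;7;24m🬎[38;2;23;8;25m[48;2;21;7;24m🬎[38;2;23;8;25m[48;2;21;7;24m🬎[38;2;23;8;25m[48;2;21;7;24m🬎[38;2;23;8;25m[48;2;21;7;24m🬎[38;2;23;8;25m[48;2;21;7;24m🬎[0m
[38;2;20;7;23m[48;2;18;6;22m🬂[38;2;20;7;23m[48;2;18;6;22m🬂[38;2;20;7;23m[48;2;18;6;22m🬂[38;2;20;7;23m[48;2;18;6;22m🬂[38;2;20;7;23m[48;2;18;6;22m🬂[38;2;20;7;23m[48;2;18;6;22m🬂[38;2;20;7;23m[48;2;18;6;22m🬂[38;2;20;7;23m[48;2;18;6;22m🬂[38;2;20;7;23m[48;2;18;6;22m🬂[38;2;20;7;23m[48;2;18;6;22m🬂[38;2;20;7;23m[48;2;18;6;22m🬂[38;2;20;7;23m[48;2;18;6;22m🬂[0m
</frame>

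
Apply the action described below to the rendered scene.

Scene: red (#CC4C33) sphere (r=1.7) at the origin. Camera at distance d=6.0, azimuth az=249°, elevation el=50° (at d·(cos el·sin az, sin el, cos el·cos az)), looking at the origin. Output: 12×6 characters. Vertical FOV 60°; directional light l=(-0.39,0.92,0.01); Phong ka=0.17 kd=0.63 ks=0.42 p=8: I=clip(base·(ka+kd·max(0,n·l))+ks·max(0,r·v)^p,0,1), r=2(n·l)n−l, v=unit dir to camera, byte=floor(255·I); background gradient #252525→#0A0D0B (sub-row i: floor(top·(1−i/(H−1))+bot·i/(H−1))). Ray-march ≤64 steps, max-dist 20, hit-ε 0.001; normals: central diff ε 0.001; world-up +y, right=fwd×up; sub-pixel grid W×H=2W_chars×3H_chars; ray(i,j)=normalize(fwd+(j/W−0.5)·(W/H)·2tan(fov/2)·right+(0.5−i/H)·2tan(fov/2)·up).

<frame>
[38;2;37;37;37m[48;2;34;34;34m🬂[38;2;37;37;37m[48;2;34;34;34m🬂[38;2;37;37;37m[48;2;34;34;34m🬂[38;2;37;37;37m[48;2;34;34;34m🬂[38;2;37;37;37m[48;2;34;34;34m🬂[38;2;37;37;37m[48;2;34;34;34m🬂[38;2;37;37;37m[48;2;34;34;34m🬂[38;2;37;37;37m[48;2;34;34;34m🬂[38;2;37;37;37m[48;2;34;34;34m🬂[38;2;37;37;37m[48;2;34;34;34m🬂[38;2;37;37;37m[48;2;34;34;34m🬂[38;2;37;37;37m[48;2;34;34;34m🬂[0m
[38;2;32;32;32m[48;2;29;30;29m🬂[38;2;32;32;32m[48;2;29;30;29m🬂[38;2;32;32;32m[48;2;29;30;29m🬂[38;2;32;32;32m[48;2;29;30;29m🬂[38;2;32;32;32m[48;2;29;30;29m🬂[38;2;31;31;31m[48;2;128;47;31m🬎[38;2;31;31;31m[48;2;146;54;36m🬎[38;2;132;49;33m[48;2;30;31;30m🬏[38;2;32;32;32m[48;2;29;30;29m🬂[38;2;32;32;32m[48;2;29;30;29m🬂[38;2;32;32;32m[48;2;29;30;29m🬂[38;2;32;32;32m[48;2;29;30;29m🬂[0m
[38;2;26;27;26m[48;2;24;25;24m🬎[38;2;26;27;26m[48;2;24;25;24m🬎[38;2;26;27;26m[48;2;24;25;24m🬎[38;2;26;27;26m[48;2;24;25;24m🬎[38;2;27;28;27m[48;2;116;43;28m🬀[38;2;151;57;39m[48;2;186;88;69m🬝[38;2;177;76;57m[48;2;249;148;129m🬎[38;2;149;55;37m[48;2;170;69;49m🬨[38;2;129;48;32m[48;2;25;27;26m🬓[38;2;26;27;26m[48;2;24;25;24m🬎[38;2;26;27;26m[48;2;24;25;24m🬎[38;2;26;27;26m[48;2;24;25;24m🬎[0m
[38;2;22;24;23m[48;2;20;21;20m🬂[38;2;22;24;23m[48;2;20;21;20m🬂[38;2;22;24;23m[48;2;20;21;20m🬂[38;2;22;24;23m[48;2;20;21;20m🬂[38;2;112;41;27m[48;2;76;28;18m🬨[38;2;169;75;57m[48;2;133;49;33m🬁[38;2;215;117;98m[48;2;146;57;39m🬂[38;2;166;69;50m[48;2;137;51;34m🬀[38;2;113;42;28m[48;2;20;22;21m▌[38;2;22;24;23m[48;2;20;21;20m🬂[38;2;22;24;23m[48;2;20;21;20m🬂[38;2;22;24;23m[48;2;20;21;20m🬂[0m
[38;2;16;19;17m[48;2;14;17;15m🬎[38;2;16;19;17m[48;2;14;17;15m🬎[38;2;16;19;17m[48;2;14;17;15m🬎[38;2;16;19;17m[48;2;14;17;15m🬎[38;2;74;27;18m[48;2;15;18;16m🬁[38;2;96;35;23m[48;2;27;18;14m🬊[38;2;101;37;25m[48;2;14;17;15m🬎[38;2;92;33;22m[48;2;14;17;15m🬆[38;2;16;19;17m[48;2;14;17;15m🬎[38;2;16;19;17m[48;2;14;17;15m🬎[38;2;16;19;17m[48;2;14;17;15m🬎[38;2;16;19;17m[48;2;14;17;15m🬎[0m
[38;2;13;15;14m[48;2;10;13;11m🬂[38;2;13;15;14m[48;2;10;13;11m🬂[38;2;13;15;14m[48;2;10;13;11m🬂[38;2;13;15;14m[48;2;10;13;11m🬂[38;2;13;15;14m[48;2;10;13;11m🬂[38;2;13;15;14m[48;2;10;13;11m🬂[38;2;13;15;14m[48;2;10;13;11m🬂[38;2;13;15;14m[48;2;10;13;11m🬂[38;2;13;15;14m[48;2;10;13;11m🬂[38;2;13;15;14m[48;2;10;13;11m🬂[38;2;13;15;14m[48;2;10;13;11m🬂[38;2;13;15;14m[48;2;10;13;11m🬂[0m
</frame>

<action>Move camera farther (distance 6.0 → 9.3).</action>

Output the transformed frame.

<frame>
[38;2;37;37;37m[48;2;34;34;34m🬂[38;2;37;37;37m[48;2;34;34;34m🬂[38;2;37;37;37m[48;2;34;34;34m🬂[38;2;37;37;37m[48;2;34;34;34m🬂[38;2;37;37;37m[48;2;34;34;34m🬂[38;2;37;37;37m[48;2;34;34;34m🬂[38;2;37;37;37m[48;2;34;34;34m🬂[38;2;37;37;37m[48;2;34;34;34m🬂[38;2;37;37;37m[48;2;34;34;34m🬂[38;2;37;37;37m[48;2;34;34;34m🬂[38;2;37;37;37m[48;2;34;34;34m🬂[38;2;37;37;37m[48;2;34;34;34m🬂[0m
[38;2;32;32;32m[48;2;29;30;29m🬂[38;2;32;32;32m[48;2;29;30;29m🬂[38;2;32;32;32m[48;2;29;30;29m🬂[38;2;32;32;32m[48;2;29;30;29m🬂[38;2;32;32;32m[48;2;29;30;29m🬂[38;2;32;32;32m[48;2;29;30;29m🬂[38;2;32;32;32m[48;2;29;30;29m🬂[38;2;32;32;32m[48;2;29;30;29m🬂[38;2;32;32;32m[48;2;29;30;29m🬂[38;2;32;32;32m[48;2;29;30;29m🬂[38;2;32;32;32m[48;2;29;30;29m🬂[38;2;32;32;32m[48;2;29;30;29m🬂[0m
[38;2;26;27;26m[48;2;24;25;24m🬎[38;2;26;27;26m[48;2;24;25;24m🬎[38;2;26;27;26m[48;2;24;25;24m🬎[38;2;26;27;26m[48;2;24;25;24m🬎[38;2;26;27;26m[48;2;24;25;24m🬎[38;2;27;28;27m[48;2;128;48;32m🬂[38;2;27;28;27m[48;2;178;79;60m🬂[38;2;133;49;33m[48;2;25;27;26m🬓[38;2;26;27;26m[48;2;24;25;24m🬎[38;2;26;27;26m[48;2;24;25;24m🬎[38;2;26;27;26m[48;2;24;25;24m🬎[38;2;26;27;26m[48;2;24;25;24m🬎[0m
[38;2;22;24;23m[48;2;20;21;20m🬂[38;2;22;24;23m[48;2;20;21;20m🬂[38;2;22;24;23m[48;2;20;21;20m🬂[38;2;22;24;23m[48;2;20;21;20m🬂[38;2;22;24;23m[48;2;20;21;20m🬂[38;2;122;46;30m[48;2;67;24;16m🬎[38;2;199;102;83m[48;2;121;45;30m🬂[38;2;132;49;32m[48;2;32;23;20m🬄[38;2;22;24;23m[48;2;20;21;20m🬂[38;2;22;24;23m[48;2;20;21;20m🬂[38;2;22;24;23m[48;2;20;21;20m🬂[38;2;22;24;23m[48;2;20;21;20m🬂[0m
[38;2;16;19;17m[48;2;14;17;15m🬎[38;2;16;19;17m[48;2;14;17;15m🬎[38;2;16;19;17m[48;2;14;17;15m🬎[38;2;16;19;17m[48;2;14;17;15m🬎[38;2;16;19;17m[48;2;14;17;15m🬎[38;2;16;19;17m[48;2;14;17;15m🬎[38;2;16;19;17m[48;2;14;17;15m🬎[38;2;16;19;17m[48;2;14;17;15m🬎[38;2;16;19;17m[48;2;14;17;15m🬎[38;2;16;19;17m[48;2;14;17;15m🬎[38;2;16;19;17m[48;2;14;17;15m🬎[38;2;16;19;17m[48;2;14;17;15m🬎[0m
[38;2;13;15;14m[48;2;10;13;11m🬂[38;2;13;15;14m[48;2;10;13;11m🬂[38;2;13;15;14m[48;2;10;13;11m🬂[38;2;13;15;14m[48;2;10;13;11m🬂[38;2;13;15;14m[48;2;10;13;11m🬂[38;2;13;15;14m[48;2;10;13;11m🬂[38;2;13;15;14m[48;2;10;13;11m🬂[38;2;13;15;14m[48;2;10;13;11m🬂[38;2;13;15;14m[48;2;10;13;11m🬂[38;2;13;15;14m[48;2;10;13;11m🬂[38;2;13;15;14m[48;2;10;13;11m🬂[38;2;13;15;14m[48;2;10;13;11m🬂[0m
</frame>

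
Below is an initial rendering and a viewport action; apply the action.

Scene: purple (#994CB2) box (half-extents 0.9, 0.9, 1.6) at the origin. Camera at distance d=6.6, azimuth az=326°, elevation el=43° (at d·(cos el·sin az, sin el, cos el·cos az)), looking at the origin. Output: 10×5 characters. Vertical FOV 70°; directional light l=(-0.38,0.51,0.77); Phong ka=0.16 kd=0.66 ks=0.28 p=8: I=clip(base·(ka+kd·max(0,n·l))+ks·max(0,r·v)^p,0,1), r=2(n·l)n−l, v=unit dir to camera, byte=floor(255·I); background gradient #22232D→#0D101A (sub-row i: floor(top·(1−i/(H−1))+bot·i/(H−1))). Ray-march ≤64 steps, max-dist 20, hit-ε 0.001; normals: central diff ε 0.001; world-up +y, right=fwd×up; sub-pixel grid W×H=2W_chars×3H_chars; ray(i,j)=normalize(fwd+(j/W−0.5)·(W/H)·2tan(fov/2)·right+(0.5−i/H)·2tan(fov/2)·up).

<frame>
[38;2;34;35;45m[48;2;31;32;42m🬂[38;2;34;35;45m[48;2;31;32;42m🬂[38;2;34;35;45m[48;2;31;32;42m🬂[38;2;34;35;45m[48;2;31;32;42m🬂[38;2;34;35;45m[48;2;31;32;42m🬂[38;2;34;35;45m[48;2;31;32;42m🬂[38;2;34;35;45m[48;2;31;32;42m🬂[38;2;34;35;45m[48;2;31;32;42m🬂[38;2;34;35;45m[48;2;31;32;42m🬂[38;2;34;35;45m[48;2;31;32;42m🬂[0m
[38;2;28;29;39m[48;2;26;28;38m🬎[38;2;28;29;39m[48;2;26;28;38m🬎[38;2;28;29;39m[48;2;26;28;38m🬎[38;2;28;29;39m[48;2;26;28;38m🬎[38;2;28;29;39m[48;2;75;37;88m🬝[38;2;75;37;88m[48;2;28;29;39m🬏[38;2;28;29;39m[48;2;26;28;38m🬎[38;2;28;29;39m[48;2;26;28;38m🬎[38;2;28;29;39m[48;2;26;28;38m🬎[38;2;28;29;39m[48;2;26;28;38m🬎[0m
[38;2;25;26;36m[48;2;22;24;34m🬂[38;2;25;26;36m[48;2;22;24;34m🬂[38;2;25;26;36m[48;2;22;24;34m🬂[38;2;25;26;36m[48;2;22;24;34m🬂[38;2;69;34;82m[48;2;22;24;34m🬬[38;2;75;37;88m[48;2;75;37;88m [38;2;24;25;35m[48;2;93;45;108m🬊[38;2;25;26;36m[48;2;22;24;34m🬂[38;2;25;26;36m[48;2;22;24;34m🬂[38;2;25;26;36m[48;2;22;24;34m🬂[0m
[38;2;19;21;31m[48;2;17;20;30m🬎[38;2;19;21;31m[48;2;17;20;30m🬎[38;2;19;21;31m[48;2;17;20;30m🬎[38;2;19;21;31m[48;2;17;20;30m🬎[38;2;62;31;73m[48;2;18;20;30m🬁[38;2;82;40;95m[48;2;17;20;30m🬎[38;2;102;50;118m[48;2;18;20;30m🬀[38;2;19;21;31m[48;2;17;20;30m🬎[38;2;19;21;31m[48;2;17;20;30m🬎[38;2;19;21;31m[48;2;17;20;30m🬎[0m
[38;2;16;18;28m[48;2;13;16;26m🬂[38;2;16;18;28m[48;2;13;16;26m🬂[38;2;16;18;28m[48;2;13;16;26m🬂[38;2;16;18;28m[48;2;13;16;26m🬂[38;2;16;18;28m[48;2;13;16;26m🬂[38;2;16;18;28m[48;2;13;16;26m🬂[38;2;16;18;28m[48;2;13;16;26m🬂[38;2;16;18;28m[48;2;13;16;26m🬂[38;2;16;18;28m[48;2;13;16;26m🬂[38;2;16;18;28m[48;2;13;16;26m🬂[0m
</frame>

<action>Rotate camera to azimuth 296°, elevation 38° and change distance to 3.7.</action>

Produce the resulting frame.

<frame>
[38;2;34;35;45m[48;2;31;32;42m🬂[38;2;34;35;45m[48;2;31;32;42m🬂[38;2;34;35;45m[48;2;31;32;42m🬂[38;2;34;35;45m[48;2;31;32;42m🬂[38;2;34;35;45m[48;2;31;32;42m🬂[38;2;34;35;45m[48;2;31;32;42m🬂[38;2;34;35;45m[48;2;31;32;42m🬂[38;2;34;35;45m[48;2;31;32;42m🬂[38;2;34;35;45m[48;2;31;32;42m🬂[38;2;34;35;45m[48;2;31;32;42m🬂[0m
[38;2;28;29;39m[48;2;26;28;38m🬎[38;2;28;29;39m[48;2;26;28;38m🬎[38;2;28;29;39m[48;2;75;37;88m🬝[38;2;28;29;39m[48;2;75;37;88m🬆[38;2;29;30;40m[48;2;75;37;88m🬂[38;2;75;37;88m[48;2;28;29;39m🬱[38;2;28;29;39m[48;2;75;37;88m🬎[38;2;28;29;39m[48;2;75;37;88m🬎[38;2;75;37;88m[48;2;28;29;39m🬏[38;2;28;29;39m[48;2;26;28;38m🬎[0m
[38;2;25;26;36m[48;2;22;24;34m🬂[38;2;25;26;36m[48;2;22;24;34m🬂[38;2;62;31;73m[48;2;22;24;34m🬨[38;2;62;31;73m[48;2;75;37;88m🬺[38;2;75;37;88m[48;2;62;31;73m🬂[38;2;75;37;88m[48;2;62;31;73m🬎[38;2;75;37;88m[48;2;62;31;73m🬎[38;2;75;37;88m[48;2;75;37;88m [38;2;25;26;36m[48;2;22;24;34m🬂[38;2;25;26;36m[48;2;22;24;34m🬂[0m
[38;2;19;21;31m[48;2;17;20;30m🬎[38;2;19;21;31m[48;2;17;20;30m🬎[38;2;19;21;31m[48;2;17;20;30m🬎[38;2;62;31;73m[48;2;17;20;30m🬊[38;2;62;31;73m[48;2;17;20;30m🬬[38;2;62;31;73m[48;2;62;31;73m [38;2;62;31;73m[48;2;62;31;73m [38;2;62;31;73m[48;2;17;20;30m🬝[38;2;19;21;31m[48;2;17;20;30m🬎[38;2;19;21;31m[48;2;17;20;30m🬎[0m
[38;2;16;18;28m[48;2;13;16;26m🬂[38;2;16;18;28m[48;2;13;16;26m🬂[38;2;16;18;28m[48;2;13;16;26m🬂[38;2;16;18;28m[48;2;13;16;26m🬂[38;2;16;18;28m[48;2;13;16;26m🬂[38;2;62;31;73m[48;2;14;16;26m🬁[38;2;62;31;73m[48;2;13;16;26m🬂[38;2;62;31;73m[48;2;14;16;26m🬀[38;2;16;18;28m[48;2;13;16;26m🬂[38;2;16;18;28m[48;2;13;16;26m🬂[0m
</frame>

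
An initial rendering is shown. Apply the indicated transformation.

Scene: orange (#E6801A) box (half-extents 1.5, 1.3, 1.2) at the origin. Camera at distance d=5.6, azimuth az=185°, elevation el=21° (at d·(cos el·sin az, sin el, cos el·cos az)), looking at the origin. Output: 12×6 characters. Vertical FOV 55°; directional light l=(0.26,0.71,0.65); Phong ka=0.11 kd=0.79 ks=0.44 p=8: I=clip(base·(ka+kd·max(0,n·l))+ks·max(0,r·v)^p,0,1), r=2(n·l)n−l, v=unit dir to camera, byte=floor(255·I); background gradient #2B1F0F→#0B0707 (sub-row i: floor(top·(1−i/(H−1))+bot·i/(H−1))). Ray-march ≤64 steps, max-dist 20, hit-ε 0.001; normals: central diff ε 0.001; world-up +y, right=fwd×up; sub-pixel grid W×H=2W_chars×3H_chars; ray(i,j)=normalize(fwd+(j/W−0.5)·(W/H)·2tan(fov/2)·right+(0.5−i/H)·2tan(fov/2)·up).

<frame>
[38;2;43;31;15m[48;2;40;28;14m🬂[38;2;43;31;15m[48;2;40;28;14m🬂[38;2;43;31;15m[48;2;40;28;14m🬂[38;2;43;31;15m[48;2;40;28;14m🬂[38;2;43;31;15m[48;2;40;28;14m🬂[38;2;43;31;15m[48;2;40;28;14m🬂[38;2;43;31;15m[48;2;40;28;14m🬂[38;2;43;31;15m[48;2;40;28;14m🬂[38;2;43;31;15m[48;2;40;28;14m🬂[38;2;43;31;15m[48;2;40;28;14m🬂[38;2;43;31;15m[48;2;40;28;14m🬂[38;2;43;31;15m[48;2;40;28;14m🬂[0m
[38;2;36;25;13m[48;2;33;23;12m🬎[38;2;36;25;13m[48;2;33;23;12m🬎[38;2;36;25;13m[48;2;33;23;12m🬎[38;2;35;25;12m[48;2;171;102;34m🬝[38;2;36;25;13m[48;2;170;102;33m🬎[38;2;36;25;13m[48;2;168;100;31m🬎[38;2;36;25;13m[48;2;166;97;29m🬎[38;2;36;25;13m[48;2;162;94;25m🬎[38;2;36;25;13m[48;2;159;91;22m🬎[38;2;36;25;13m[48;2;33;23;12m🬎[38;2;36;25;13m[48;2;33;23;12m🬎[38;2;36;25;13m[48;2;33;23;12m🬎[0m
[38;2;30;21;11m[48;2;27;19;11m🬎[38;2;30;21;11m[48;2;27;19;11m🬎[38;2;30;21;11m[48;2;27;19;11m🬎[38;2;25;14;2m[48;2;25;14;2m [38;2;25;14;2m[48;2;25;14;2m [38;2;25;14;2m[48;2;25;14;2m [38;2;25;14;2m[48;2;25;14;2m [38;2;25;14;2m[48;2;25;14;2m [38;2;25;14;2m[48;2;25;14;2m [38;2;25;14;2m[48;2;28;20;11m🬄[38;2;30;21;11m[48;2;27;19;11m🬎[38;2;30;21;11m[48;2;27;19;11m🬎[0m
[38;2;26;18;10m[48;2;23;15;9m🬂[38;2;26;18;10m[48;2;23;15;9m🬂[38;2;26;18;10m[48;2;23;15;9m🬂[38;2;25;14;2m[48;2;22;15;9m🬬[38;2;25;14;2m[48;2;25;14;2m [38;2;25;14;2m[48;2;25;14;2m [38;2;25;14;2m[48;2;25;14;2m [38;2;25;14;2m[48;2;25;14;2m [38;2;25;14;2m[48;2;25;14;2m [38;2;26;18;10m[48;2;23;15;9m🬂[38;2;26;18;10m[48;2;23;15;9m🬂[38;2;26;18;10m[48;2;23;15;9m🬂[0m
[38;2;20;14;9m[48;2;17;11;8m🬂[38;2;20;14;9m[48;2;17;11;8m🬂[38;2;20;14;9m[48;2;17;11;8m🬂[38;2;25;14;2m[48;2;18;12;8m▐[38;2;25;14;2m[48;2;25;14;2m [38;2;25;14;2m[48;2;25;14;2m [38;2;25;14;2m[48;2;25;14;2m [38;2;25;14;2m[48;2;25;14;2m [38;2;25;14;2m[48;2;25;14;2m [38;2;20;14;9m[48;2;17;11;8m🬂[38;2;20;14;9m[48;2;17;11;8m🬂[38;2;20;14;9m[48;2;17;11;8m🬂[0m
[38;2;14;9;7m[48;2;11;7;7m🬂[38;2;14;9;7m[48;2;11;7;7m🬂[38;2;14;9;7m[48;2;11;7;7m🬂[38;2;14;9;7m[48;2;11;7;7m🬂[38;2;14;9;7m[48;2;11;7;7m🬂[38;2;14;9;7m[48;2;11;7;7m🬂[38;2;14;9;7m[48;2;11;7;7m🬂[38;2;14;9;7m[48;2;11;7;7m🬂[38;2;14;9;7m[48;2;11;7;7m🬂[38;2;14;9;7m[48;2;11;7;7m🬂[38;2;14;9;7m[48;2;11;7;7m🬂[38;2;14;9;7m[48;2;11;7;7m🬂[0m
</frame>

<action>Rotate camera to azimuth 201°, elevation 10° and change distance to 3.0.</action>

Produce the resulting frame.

<frame>
[38;2;25;14;2m[48;2;25;14;2m [38;2;25;14;2m[48;2;25;14;2m [38;2;25;14;2m[48;2;25;14;2m [38;2;25;14;2m[48;2;25;14;2m [38;2;25;14;2m[48;2;25;14;2m [38;2;25;14;2m[48;2;25;14;2m [38;2;25;14;2m[48;2;25;14;2m [38;2;25;14;2m[48;2;25;14;2m [38;2;25;14;2m[48;2;25;14;2m [38;2;25;14;2m[48;2;25;14;2m [38;2;25;14;2m[48;2;25;14;2m [38;2;25;14;2m[48;2;25;14;2m [0m
[38;2;25;14;2m[48;2;25;14;2m [38;2;25;14;2m[48;2;25;14;2m [38;2;25;14;2m[48;2;25;14;2m [38;2;25;14;2m[48;2;25;14;2m [38;2;25;14;2m[48;2;25;14;2m [38;2;25;14;2m[48;2;25;14;2m [38;2;25;14;2m[48;2;25;14;2m [38;2;25;14;2m[48;2;25;14;2m [38;2;25;14;2m[48;2;25;14;2m [38;2;25;14;2m[48;2;25;14;2m [38;2;25;14;2m[48;2;25;14;2m [38;2;25;14;2m[48;2;25;14;2m [0m
[38;2;25;14;2m[48;2;25;14;2m [38;2;25;14;2m[48;2;25;14;2m [38;2;25;14;2m[48;2;25;14;2m [38;2;25;14;2m[48;2;25;14;2m [38;2;25;14;2m[48;2;25;14;2m [38;2;25;14;2m[48;2;25;14;2m [38;2;25;14;2m[48;2;25;14;2m [38;2;25;14;2m[48;2;25;14;2m [38;2;25;14;2m[48;2;25;14;2m [38;2;25;14;2m[48;2;25;14;2m [38;2;25;14;2m[48;2;25;14;2m [38;2;25;14;2m[48;2;25;14;2m [0m
[38;2;25;14;2m[48;2;25;14;2m [38;2;25;14;2m[48;2;25;14;2m [38;2;25;14;2m[48;2;25;14;2m [38;2;25;14;2m[48;2;25;14;2m [38;2;25;14;2m[48;2;25;14;2m [38;2;25;14;2m[48;2;25;14;2m [38;2;25;14;2m[48;2;25;14;2m [38;2;25;14;2m[48;2;25;14;2m [38;2;25;14;2m[48;2;25;14;2m [38;2;25;14;2m[48;2;25;14;2m [38;2;25;14;2m[48;2;25;14;2m [38;2;25;14;2m[48;2;25;14;2m [0m
[38;2;25;14;2m[48;2;25;14;2m [38;2;25;14;2m[48;2;25;14;2m [38;2;25;14;2m[48;2;25;14;2m [38;2;25;14;2m[48;2;25;14;2m [38;2;25;14;2m[48;2;25;14;2m [38;2;25;14;2m[48;2;25;14;2m [38;2;25;14;2m[48;2;25;14;2m [38;2;25;14;2m[48;2;25;14;2m [38;2;25;14;2m[48;2;25;14;2m [38;2;25;14;2m[48;2;25;14;2m [38;2;25;14;2m[48;2;25;14;2m [38;2;25;14;2m[48;2;25;14;2m [0m
[38;2;25;14;2m[48;2;25;14;2m [38;2;25;14;2m[48;2;25;14;2m [38;2;25;14;2m[48;2;25;14;2m [38;2;25;14;2m[48;2;25;14;2m [38;2;25;14;2m[48;2;25;14;2m [38;2;25;14;2m[48;2;25;14;2m [38;2;25;14;2m[48;2;25;14;2m [38;2;25;14;2m[48;2;25;14;2m [38;2;25;14;2m[48;2;25;14;2m [38;2;25;14;2m[48;2;25;14;2m [38;2;25;14;2m[48;2;25;14;2m [38;2;25;14;2m[48;2;25;14;2m [0m
</frame>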